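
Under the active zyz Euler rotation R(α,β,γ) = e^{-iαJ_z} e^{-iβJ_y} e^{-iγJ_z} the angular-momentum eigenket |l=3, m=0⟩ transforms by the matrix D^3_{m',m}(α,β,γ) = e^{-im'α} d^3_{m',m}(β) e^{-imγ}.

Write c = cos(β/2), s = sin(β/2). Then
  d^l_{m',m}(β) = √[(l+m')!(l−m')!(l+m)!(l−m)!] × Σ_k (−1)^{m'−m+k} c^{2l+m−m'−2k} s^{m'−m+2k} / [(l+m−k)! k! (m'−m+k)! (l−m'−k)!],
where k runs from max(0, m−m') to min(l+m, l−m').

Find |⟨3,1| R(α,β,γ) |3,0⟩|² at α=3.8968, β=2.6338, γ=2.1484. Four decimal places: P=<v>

Split into d^3_{1,0}(β=2.6338) × two z-phases.
c=cos(2.6338/2)=0.251177, s=sin(2.6338/2)=0.967941; N=√[24·2·6·6]=41.569219
The bounds max(0,m−m')=0 and min(l+m,l−m')=2 give 3 terms
  k=0: (−1)^1·41.5692/(12)·0.2512^5·0.9679^1 = -0.003352
  k=1: (−1)^2·41.5692/(4)·0.2512^3·0.9679^3 = +0.149348
  k=2: (−1)^3·41.5692/(12)·0.2512^1·0.9679^5 = -0.739291
d^3_{1,0}(2.6338) = -0.003352 +0.149348 -0.739291 = -0.593296
|D^3_{1,0}|² = |d^3_{1,0}(β)|² = (-0.593296)² = 0.352000 (the z-rotation phases have unit modulus)

P=0.3520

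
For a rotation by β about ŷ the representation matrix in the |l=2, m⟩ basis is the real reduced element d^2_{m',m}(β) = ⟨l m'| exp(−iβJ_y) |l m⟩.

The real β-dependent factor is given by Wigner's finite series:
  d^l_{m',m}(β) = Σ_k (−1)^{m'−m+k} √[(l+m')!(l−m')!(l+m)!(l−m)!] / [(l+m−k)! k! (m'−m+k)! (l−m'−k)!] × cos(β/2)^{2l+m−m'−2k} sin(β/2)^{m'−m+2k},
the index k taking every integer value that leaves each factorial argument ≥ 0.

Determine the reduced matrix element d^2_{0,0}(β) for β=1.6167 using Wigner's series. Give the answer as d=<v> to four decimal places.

d=-0.4968

d^2_{0,0}(β=1.6167) via Wigner's sum:
Half-angle: c=0.690693, s=0.723149. N=√(2·2·2·2)=4.000000
k∈{0,1,2} keeps every argument non-negative
  k=0: (−1)^0·4.0000/(4)·0.6907^4·0.7231^0 = +0.227583
  k=1: (−1)^1·4.0000/(1)·0.6907^2·0.7231^2 = -0.997894
  k=2: (−1)^2·4.0000/(4)·0.6907^0·0.7231^4 = +0.273470
d^2_{0,0}(1.6167) = +0.227583 -0.997894 +0.273470 = -0.496841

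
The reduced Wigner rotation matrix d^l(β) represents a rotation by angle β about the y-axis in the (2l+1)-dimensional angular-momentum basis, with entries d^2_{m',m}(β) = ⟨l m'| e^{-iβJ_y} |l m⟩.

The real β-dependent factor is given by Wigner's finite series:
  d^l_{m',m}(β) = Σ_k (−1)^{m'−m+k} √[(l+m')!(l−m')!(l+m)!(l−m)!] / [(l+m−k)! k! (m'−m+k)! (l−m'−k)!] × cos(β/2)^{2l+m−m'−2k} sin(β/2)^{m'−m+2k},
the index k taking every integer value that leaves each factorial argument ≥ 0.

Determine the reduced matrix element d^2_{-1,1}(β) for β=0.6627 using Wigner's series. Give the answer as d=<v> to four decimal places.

d^2_{-1,1}(β=0.6627) via Wigner's sum:
With c≡cos(β/2)=0.945604 and s≡sin(β/2)=0.325320, N=[1·6·6·1]^{1/2}=6.000000
k: max(0,(1)−(-1))=2 … min(2+(1),2−(-1))=3
  k=2: (−1)^0·6.0000/(2)·0.9456^2·0.3253^2 = +0.283897
  k=3: (−1)^1·6.0000/(6)·0.9456^0·0.3253^4 = -0.011201
d^2_{-1,1}(0.6627) = +0.283897 -0.011201 = +0.272697

d=0.2727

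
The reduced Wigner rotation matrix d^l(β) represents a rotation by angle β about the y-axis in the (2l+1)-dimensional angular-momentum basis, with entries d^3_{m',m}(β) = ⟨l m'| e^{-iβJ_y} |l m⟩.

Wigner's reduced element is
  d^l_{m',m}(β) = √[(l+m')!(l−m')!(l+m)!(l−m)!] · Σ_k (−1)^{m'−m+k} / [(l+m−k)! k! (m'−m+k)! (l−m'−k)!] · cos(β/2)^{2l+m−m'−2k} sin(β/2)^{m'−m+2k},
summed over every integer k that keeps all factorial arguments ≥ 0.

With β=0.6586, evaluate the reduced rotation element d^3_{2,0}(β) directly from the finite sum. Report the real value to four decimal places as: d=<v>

d^3_{2,0}(β=0.6586) via Wigner's sum:
With c≡cos(β/2)=0.946269 and s≡sin(β/2)=0.323381, N=[120·1·6·6]^{1/2}=65.726707
The bounds max(0,m−m')=0 and min(l+m,l−m')=1 give 2 terms
  k=0: (−1)^2·65.7267/(12)·0.9463^4·0.3234^2 = +0.459248
  k=1: (−1)^3·65.7267/(12)·0.9463^2·0.3234^4 = -0.053635
d^3_{2,0}(0.6586) = +0.459248 -0.053635 = +0.405613

d=0.4056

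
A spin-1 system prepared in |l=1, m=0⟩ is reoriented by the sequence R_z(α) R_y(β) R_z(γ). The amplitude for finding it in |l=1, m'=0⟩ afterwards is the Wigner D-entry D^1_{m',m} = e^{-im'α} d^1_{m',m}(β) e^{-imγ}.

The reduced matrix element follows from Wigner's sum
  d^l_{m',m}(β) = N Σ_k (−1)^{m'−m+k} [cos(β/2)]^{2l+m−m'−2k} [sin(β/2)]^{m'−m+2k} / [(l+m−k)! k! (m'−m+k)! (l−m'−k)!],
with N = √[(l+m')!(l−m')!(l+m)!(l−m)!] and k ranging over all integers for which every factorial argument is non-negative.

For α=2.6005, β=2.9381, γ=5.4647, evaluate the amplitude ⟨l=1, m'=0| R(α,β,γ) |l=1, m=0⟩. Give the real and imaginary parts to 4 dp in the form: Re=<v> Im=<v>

First d^1_{0,0}(β=2.9381), then the phase factors e^{-i(0)α} and e^{-i(0)γ}:
Half-angle: c=0.101571, s=0.994828. N=√(1·1·1·1)=1.000000
k: max(0,(0)−(0))=0 … min(1+(0),1−(0))=1
  k=0: (−1)^0·1.0000/(1)·0.1016^2·0.9948^0 = +0.010317
  k=1: (−1)^1·1.0000/(1)·0.1016^0·0.9948^2 = -0.989683
d^1_{0,0}(2.9381) = +0.010317 -0.989683 = -0.979367
Phases: e^{-i·(0)·2.6005}=+1.000000+0.000000i, e^{-i·(0)·5.4647}=+1.000000+0.000000i ⇒ D=-0.979367+0.000000i

Re=-0.9794 Im=0.0000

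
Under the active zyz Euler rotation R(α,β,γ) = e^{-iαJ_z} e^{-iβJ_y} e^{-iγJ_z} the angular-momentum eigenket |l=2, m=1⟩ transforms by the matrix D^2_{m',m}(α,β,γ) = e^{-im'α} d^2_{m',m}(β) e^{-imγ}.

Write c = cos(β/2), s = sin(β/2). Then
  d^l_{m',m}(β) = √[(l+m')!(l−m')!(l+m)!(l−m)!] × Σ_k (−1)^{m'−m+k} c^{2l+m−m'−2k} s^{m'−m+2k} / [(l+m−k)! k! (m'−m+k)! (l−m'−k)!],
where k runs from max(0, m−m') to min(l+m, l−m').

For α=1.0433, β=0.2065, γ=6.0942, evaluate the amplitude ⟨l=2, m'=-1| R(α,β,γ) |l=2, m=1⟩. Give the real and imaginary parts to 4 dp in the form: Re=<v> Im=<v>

Re=0.0104 Im=0.0296

D^2_{-1,1}(1.0433,0.2065,6.0942) = e^{-i·-1·1.0433}·d^2_{-1,1}(0.2065)·e^{-i·1·6.0942}. Compute d first:
c=cos(0.2065/2)=0.994674, s=sin(0.2065/2)=0.103067; N=√[1·6·6·1]=6.000000
k: max(0,(1)−(-1))=2 … min(2+(1),2−(-1))=3
  k=2: (−1)^0·6.0000/(2)·0.9947^2·0.1031^2 = +0.031530
  k=3: (−1)^1·6.0000/(6)·0.9947^0·0.1031^4 = -0.000113
d^2_{-1,1}(0.2065) = +0.031530 -0.000113 = +0.031417
Phases: e^{-i·(-1)·1.0433}=+0.503372+0.864070i, e^{-i·(1)·6.0942}=+0.982195+0.187862i ⇒ D=+0.010433+0.029634i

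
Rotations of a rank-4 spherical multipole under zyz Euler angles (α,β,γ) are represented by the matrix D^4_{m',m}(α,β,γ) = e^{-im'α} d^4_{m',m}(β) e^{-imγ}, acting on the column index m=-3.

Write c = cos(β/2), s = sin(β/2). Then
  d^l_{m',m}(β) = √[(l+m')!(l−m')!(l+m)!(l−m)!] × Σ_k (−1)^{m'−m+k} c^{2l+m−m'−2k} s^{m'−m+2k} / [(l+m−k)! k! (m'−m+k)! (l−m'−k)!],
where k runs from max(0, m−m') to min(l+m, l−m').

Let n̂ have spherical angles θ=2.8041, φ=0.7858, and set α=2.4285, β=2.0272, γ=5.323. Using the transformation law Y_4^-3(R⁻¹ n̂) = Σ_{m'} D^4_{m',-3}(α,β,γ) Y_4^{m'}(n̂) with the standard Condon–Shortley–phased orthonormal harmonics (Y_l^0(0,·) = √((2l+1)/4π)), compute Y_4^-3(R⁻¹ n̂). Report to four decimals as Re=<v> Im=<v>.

Re=-0.0787 Im=-0.3750

Need the full column D^4_{m',-3} for m'=−4..4 at α=2.4285, β=2.0272, γ=5.323.
cos(β/2)=0.528809, sin(β/2)=0.848741
d^4_{-4,-3}: single k=1 term ⇒ +0.027759;  D = +0.023662+0.014516i
d^4_{-3,-3}: k∈[0..1] ⇒ +0.006115 -0.110266 = -0.104151;  D = +0.031519+0.099267i
d^4_{-2,-3}: k∈[0..1] ⇒ -0.036722 +0.283794 = +0.247072;  D = -0.097498+0.227021i
d^4_{-1,-3}: k∈[0..1] ⇒ +0.125029 -0.536802 = -0.411773;  D = -0.370410+0.179869i
d^4_{0,-3}: k∈[0..1] ⇒ -0.299146 +0.770612 = +0.471467;  D = -0.455495-0.121677i
d^4_{1,-3}: k∈[0..1] ⇒ +0.536802 -0.829695 = -0.292893;  D = -0.164573-0.242285i
d^4_{2,-3}: k∈[0..1] ⇒ -0.731067 +0.627753 = -0.103313;  D = -0.012001+0.102614i
d^4_{3,-3}: k∈[0..1] ⇒ +0.731723 -0.269278 = +0.462444;  D = -0.341102+0.312257i
d^4_{4,-3}: single k=0 term ⇒ -0.474537;  D = -0.474348+0.013373i
Y_4^{m'}(θ=2.8041,φ=0.7858) and Σ D·Y over m':
  (+0.0237+0.0145i)·(-0.0053+0.0000i)  (+0.0315+0.0993i)·(+0.0304+0.0303i)  (-0.0975+0.2270i)·(-0.0002-0.1919i)  (-0.3704+0.1799i)·(-0.3377+0.3380i)  (-0.4555-0.1217i)·(+0.4269+0.0000i)  (-0.1646-0.2423i)·(+0.3377+0.3380i)  (-0.0120+0.1026i)·(-0.0002+0.1919i)  (-0.3411+0.3123i)·(-0.0304+0.0303i)  (-0.4743+0.0134i)·(-0.0053-0.0000i)
Y_4^-3(R⁻¹ n̂) = -0.078677-0.374959i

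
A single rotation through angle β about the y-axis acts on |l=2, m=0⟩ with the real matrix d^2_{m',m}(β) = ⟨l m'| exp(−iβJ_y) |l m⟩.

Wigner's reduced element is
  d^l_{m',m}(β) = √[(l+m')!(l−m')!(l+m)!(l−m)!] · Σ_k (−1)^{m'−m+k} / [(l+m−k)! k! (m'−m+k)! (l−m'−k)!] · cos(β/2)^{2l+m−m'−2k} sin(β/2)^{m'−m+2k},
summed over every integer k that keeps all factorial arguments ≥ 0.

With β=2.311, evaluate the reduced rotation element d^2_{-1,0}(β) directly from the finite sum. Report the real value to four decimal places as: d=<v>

d^2_{-1,0}(β=2.311) via Wigner's sum:
With c≡cos(β/2)=0.403461 and s≡sin(β/2)=0.914997, N=[1·6·2·2]^{1/2}=4.898979
Admissible k: 1..2 (factorial args all ≥0)
  k=1: (−1)^0·4.8990/(2)·0.4035^3·0.9150^1 = +0.147197
  k=2: (−1)^1·4.8990/(2)·0.4035^1·0.9150^3 = -0.757070
d^2_{-1,0}(2.311) = +0.147197 -0.757070 = -0.609873

d=-0.6099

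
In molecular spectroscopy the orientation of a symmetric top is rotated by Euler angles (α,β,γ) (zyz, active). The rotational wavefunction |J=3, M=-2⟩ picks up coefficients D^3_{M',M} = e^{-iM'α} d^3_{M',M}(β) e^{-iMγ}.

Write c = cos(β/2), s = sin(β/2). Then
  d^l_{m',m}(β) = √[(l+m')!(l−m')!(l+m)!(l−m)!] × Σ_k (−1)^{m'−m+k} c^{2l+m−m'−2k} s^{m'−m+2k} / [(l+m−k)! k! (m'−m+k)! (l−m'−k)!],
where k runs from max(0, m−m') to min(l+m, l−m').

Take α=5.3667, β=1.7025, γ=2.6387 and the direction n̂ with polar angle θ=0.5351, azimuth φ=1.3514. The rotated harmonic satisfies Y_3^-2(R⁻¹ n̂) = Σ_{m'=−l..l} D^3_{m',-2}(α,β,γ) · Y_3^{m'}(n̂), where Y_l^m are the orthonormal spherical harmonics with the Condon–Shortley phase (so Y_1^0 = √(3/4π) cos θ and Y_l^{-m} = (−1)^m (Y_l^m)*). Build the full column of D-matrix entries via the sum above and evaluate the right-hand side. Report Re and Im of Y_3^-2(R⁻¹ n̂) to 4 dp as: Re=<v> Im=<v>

Need the full column D^3_{m',-2} for m'=−3..3 at α=5.3667, β=1.7025, γ=2.6387.
cos(β/2)=0.659044, sin(β/2)=0.752105
d^3_{-3,-2}: single k=1 term ⇒ +0.229047;  D = -0.187258+0.131898i
d^3_{-2,-2}: k∈[0..1] ⇒ +0.081938 -0.533560 = -0.451622;  D = +0.431071+0.134687i
d^3_{-1,-2}: k∈[0..1] ⇒ -0.295698 +0.770207 = +0.474509;  D = -0.163365-0.445500i
d^3_{0,-2}: k∈[0..1] ⇒ +0.584486 -0.761206 = -0.176721;  D = -0.094621+0.149255i
d^3_{1,-2}: k∈[0..1] ⇒ -0.770207 +0.501540 = -0.268666;  D = -0.267596+0.023960i
d^3_{2,-2}: k∈[0..1] ⇒ +0.694883 -0.180996 = +0.513886;  D = +0.347875+0.378235i
d^3_{3,-2}: single k=0 term ⇒ -0.388491;  D = +0.066826-0.382701i
Y_3^{m'}(θ=0.5351,φ=1.3514) and Σ D·Y over m':
  (-0.1873+0.1319i)·(-0.0338+0.0438i)  (+0.4311+0.1347i)·(-0.2069-0.0971i)  (-0.1634-0.4455i)·(+0.0968-0.4343i)  (-0.0946+0.1493i)·(+0.2247+0.0000i)  (-0.2676+0.0240i)·(-0.0968-0.4343i)  (+0.3479+0.3782i)·(-0.2069+0.0971i)  (+0.0668-0.3827i)·(+0.0338+0.0438i)
Y_3^-2(R⁻¹ n̂) = -0.359501+0.038317i

Re=-0.3595 Im=0.0383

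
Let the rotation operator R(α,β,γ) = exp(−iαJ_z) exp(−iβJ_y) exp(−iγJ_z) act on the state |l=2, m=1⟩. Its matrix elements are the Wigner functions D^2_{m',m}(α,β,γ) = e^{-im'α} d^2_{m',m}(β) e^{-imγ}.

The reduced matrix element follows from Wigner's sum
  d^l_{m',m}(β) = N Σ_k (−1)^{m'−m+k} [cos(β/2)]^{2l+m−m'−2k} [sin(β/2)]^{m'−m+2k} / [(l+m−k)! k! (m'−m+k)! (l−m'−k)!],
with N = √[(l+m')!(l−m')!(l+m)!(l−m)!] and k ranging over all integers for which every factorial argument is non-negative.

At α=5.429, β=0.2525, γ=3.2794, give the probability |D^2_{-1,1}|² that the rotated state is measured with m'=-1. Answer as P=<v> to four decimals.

P=0.0022

D^2_{-1,1}(5.429,0.2525,3.2794) = e^{-i·-1·5.429}·d^2_{-1,1}(0.2525)·e^{-i·1·3.2794}. Compute d first:
Half-angle: c=0.992041, s=0.125915. N=√(1·6·6·1)=6.000000
k: max(0,(1)−(-1))=2 … min(2+(1),2−(-1))=3
  k=2: (−1)^0·6.0000/(2)·0.9920^2·0.1259^2 = +0.046810
  k=3: (−1)^1·6.0000/(6)·0.9920^0·0.1259^4 = -0.000251
d^2_{-1,1}(0.2525) = +0.046810 -0.000251 = +0.046558
|D^2_{-1,1}|² = |d^2_{-1,1}(β)|² = (+0.046558)² = 0.002168 (the z-rotation phases have unit modulus)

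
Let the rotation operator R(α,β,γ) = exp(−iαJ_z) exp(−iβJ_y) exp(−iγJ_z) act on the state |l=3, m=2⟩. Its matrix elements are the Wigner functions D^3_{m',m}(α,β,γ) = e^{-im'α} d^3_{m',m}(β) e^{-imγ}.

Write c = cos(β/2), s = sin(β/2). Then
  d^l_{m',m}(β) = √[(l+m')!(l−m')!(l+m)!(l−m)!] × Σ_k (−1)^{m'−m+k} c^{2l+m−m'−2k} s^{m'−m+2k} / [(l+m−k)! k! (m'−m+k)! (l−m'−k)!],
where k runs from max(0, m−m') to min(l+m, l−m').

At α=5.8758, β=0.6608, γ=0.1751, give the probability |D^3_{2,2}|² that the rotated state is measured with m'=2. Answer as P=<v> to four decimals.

P=0.0870

Split into d^3_{2,2}(β=0.6608) × two z-phases.
c=cos(0.6608/2)=0.945913, s=sin(0.6608/2)=0.324421; N=√[120·1·120·1]=120.000000
k∈{0,1} keeps every argument non-negative
  k=0: (−1)^0·120.0000/(120)·0.9459^6·0.3244^0 = +0.716319
  k=1: (−1)^1·120.0000/(24)·0.9459^4·0.3244^2 = -0.421302
d^3_{2,2}(0.6608) = +0.716319 -0.421302 = +0.295017
|D^3_{2,2}|² = |d^3_{2,2}(β)|² = (+0.295017)² = 0.087035 (the z-rotation phases have unit modulus)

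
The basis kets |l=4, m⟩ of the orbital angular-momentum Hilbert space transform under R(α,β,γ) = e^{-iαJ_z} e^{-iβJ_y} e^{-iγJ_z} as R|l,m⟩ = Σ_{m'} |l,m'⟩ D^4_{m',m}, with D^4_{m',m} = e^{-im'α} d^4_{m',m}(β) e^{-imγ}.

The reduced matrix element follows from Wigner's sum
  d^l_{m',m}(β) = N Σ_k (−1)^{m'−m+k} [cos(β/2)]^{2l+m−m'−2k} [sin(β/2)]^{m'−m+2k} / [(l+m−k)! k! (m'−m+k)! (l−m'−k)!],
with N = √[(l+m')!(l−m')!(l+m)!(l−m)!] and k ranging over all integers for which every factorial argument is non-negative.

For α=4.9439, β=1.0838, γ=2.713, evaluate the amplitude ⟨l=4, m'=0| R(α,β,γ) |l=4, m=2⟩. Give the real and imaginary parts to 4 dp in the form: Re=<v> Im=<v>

Split into d^4_{0,2}(β=1.0838) × two z-phases.
With c≡cos(β/2)=0.856730 and s≡sin(β/2)=0.515765, N=[24·24·720·2]^{1/2}=910.735966
k∈{2,3,4} keeps every argument non-negative
  k=2: (−1)^0·910.7360/(96)·0.8567^6·0.5158^2 = +0.997905
  k=3: (−1)^1·910.7360/(36)·0.8567^4·0.5158^4 = -0.964435
  k=4: (−1)^2·910.7360/(96)·0.8567^2·0.5158^6 = +0.131075
d^4_{0,2}(1.0838) = +0.997905 -0.964435 +0.131075 = +0.164545
D = (+1.000000+0.000000i)·(+0.164545)·(+0.654568+0.756003i) = +0.107706+0.124396i

Re=0.1077 Im=0.1244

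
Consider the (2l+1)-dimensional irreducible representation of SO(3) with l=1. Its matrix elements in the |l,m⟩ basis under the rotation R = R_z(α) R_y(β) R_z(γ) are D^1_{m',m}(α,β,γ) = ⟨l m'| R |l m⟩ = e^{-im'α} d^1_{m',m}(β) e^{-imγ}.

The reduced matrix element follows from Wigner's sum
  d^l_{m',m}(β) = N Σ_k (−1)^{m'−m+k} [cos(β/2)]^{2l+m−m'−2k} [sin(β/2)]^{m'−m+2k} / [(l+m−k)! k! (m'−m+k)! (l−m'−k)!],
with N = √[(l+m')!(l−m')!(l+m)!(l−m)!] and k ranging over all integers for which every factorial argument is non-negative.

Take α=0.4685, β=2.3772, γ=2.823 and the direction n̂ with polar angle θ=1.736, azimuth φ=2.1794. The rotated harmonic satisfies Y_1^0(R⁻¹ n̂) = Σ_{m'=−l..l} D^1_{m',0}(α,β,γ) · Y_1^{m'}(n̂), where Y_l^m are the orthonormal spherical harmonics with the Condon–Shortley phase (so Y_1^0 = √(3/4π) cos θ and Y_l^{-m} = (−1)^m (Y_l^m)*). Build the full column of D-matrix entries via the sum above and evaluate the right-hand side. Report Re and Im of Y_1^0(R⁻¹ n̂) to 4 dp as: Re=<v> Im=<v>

Need the full column D^1_{m',0} for m'=−1..1 at α=0.4685, β=2.3772, γ=2.823.
cos(β/2)=0.372959, sin(β/2)=0.927848
d^1_{-1,0}: single k=1 term ⇒ +0.489388;  D = +0.436655+0.220982i
d^1_{0,0}: k∈[0..1] ⇒ +0.139099 -0.860901 = -0.721803;  D = -0.721803+0.000000i
d^1_{1,0}: single k=0 term ⇒ -0.489388;  D = -0.436655+0.220982i
Y_1^{m'}(θ=1.736,φ=2.1794) and Σ D·Y over m':
  (+0.4367+0.2210i)·(-0.1948-0.2796i)  (-0.7218+0.0000i)·(-0.0804+0.0000i)  (-0.4367+0.2210i)·(+0.1948-0.2796i)
Y_1^0(R⁻¹ n̂) = +0.011419+0.000000i

Re=0.0114 Im=0.0000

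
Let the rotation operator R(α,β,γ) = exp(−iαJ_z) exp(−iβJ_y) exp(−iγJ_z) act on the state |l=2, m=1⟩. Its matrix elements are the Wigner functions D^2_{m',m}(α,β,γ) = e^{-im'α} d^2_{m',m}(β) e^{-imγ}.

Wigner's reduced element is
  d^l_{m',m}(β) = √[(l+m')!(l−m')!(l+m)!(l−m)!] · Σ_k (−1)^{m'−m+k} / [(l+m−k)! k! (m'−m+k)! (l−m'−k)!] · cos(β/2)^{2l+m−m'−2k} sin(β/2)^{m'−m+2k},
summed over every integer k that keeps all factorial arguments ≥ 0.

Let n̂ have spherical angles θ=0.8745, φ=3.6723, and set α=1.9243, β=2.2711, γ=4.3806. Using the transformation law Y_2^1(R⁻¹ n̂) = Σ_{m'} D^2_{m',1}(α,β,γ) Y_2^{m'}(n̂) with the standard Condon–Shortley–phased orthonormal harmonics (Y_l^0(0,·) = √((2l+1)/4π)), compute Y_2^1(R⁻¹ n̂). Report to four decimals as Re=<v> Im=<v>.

Re=-0.2326 Im=-0.2504

Need the full column D^2_{m',1} for m'=−2..2 at α=1.9243, β=2.2711, γ=4.3806.
cos(β/2)=0.421634, sin(β/2)=0.906766
d^2_{-2,1}: single k=3 term ⇒ +0.628711;  D = +0.541820-0.318919i
d^2_{-1,1}: k∈[2..3] ⇒ +0.438513 -0.676054 = -0.237541;  D = +0.183912+0.150339i
d^2_{0,1}: k∈[1..2] ⇒ +0.166486 -0.770011 = -0.603525;  D = +0.196589-0.570610i
d^2_{1,1}: k∈[0..1] ⇒ +0.031604 -0.438513 = -0.406909;  D = -0.406813+0.008835i
d^2_{2,1}: single k=0 term ⇒ -0.135935;  D = +0.049817+0.126478i
Y_2^{m'}(θ=0.8745,φ=3.6723) and Σ D·Y over m':
  (+0.5418-0.3189i)·(+0.1109-0.1985i)  (+0.1839+0.1503i)·(-0.3279+0.1924i)  (+0.1966-0.5706i)·(+0.0738+0.0000i)  (-0.4068+0.0088i)·(+0.3279+0.1924i)  (+0.0498+0.1265i)·(+0.1109+0.1985i)
Y_2^1(R⁻¹ n̂) = -0.232607-0.250418i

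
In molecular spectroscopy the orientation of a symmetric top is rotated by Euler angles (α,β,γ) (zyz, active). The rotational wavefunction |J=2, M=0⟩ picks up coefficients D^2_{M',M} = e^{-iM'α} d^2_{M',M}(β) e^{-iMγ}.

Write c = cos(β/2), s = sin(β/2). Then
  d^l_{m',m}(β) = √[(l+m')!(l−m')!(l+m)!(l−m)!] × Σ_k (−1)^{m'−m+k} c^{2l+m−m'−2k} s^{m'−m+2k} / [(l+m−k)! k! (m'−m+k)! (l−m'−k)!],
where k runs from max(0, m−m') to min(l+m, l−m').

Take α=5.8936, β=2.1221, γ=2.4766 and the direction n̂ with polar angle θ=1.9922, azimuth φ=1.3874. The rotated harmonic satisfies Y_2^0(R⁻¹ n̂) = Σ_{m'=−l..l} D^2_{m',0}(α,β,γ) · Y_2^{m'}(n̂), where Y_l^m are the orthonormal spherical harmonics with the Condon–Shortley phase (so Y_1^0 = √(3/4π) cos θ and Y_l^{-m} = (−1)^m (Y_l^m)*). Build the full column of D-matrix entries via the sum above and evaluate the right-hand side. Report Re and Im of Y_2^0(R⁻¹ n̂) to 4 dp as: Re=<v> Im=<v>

Need the full column D^2_{m',0} for m'=−2..2 at α=5.8936, β=2.1221, γ=2.4766.
cos(β/2)=0.487956, sin(β/2)=0.872868
d^2_{-2,0}: single k=2 term ⇒ +0.444359;  D = +0.316160-0.312247i
d^2_{-1,0}: k∈[1..2] ⇒ +0.248408 -0.794881 = -0.546473;  D = -0.505524+0.207553i
d^2_{0,0}: k∈[0..2] ⇒ +0.056692 -0.725635 +0.580490 = -0.088453;  D = -0.088453+0.000000i
d^2_{1,0}: k∈[0..1] ⇒ -0.248408 +0.794881 = +0.546473;  D = +0.505524+0.207553i
d^2_{2,0}: single k=0 term ⇒ +0.444359;  D = +0.316160+0.312247i
Y_2^{m'}(θ=1.9922,φ=1.3874) and Σ D·Y over m':
  (+0.3162-0.3122i)·(-0.3002-0.1153i)  (-0.5055+0.2076i)·(-0.0526+0.2835i)  (-0.0885+0.0000i)·(-0.1571+0.0000i)  (+0.5055+0.2076i)·(+0.0526+0.2835i)  (+0.3162+0.3122i)·(-0.3002+0.1153i)
Y_2^0(R⁻¹ n̂) = -0.312518+0.000000i

Re=-0.3125 Im=0.0000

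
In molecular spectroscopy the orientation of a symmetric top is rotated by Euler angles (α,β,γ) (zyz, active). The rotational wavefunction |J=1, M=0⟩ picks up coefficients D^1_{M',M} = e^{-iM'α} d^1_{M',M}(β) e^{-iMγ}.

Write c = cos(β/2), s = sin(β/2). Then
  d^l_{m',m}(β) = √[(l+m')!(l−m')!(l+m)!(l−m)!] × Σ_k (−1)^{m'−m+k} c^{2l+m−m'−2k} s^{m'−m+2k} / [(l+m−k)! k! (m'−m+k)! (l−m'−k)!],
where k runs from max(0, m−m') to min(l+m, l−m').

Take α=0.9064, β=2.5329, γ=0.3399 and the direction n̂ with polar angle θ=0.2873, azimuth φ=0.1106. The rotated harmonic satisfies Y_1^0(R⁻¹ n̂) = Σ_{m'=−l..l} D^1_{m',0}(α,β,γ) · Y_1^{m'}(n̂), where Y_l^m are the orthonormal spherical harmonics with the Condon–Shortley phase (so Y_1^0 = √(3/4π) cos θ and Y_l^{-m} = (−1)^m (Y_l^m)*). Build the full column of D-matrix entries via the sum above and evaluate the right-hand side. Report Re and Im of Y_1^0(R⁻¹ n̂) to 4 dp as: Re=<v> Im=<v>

Need the full column D^1_{m',0} for m'=−1..1 at α=0.9064, β=2.5329, γ=0.3399.
cos(β/2)=0.299670, sin(β/2)=0.954043
d^1_{-1,0}: single k=1 term ⇒ +0.404320;  D = +0.249297+0.318317i
d^1_{0,0}: k∈[0..1] ⇒ +0.089802 -0.910198 = -0.820396;  D = -0.820396+0.000000i
d^1_{1,0}: single k=0 term ⇒ -0.404320;  D = -0.249297+0.318317i
Y_1^{m'}(θ=0.2873,φ=0.1106) and Σ D·Y over m':
  (+0.2493+0.3183i)·(+0.0973-0.0108i)  (-0.8204+0.0000i)·(+0.4686+0.0000i)  (-0.2493+0.3183i)·(-0.0973-0.0108i)
Y_1^0(R⁻¹ n̂) = -0.329024+0.000000i

Re=-0.3290 Im=0.0000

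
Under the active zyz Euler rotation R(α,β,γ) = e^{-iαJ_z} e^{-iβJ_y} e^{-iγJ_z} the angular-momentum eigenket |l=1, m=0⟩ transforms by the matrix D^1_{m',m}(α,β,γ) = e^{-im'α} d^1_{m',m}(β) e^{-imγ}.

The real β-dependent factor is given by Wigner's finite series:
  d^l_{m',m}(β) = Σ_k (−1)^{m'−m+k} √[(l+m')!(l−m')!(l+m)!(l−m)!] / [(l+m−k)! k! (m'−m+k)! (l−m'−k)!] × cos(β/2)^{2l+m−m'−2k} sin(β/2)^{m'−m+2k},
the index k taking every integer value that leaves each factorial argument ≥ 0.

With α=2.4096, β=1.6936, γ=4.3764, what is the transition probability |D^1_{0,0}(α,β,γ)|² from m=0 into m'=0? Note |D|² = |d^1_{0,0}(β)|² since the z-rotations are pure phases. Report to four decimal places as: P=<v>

Split into d^1_{0,0}(β=1.6936) × two z-phases.
Half-angle: c=0.662384, s=0.749165. N=√(1·1·1·1)=1.000000
k: max(0,(0)−(0))=0 … min(1+(0),1−(0))=1
  k=0: (−1)^0·1.0000/(1)·0.6624^2·0.7492^0 = +0.438752
  k=1: (−1)^1·1.0000/(1)·0.6624^0·0.7492^2 = -0.561248
d^1_{0,0}(1.6936) = +0.438752 -0.561248 = -0.122495
|D^1_{0,0}|² = |d^1_{0,0}(β)|² = (-0.122495)² = 0.015005 (the z-rotation phases have unit modulus)

P=0.0150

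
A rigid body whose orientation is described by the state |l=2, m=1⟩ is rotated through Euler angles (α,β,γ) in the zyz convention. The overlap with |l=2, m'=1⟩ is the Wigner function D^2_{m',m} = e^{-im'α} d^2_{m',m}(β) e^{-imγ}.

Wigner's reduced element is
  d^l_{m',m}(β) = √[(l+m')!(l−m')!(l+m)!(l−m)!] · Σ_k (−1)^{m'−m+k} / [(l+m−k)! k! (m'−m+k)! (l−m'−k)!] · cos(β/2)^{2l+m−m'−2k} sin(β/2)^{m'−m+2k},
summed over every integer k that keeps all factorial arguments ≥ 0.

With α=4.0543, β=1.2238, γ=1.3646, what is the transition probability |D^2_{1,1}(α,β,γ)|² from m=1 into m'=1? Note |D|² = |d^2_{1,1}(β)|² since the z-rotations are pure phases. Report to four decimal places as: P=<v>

P=0.0459

D^2_{1,1}(4.0543,1.2238,1.3646) = e^{-i·1·4.0543}·d^2_{1,1}(1.2238)·e^{-i·1·1.3646}. Compute d first:
Half-angle: c=0.818558, s=0.574424. N=√(6·1·6·1)=6.000000
Admissible k: 0..1 (factorial args all ≥0)
  k=0: (−1)^0·6.0000/(6)·0.8186^4·0.5744^0 = +0.448950
  k=1: (−1)^1·6.0000/(2)·0.8186^2·0.5744^2 = -0.663262
d^2_{1,1}(1.2238) = +0.448950 -0.663262 = -0.214312
|D^2_{1,1}|² = |d^2_{1,1}(β)|² = (-0.214312)² = 0.045930 (the z-rotation phases have unit modulus)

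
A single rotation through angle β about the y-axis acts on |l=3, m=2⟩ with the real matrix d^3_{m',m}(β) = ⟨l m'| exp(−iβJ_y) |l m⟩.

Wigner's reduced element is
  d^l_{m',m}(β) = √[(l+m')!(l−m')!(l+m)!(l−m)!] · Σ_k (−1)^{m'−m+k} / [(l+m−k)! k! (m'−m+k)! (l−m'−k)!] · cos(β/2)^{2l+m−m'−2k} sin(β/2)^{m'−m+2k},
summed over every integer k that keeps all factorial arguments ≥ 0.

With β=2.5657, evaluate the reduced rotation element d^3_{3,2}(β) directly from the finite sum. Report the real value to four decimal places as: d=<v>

d=-0.0043

d^3_{3,2}(β=2.5657) via Wigner's sum:
c=cos(2.5657/2)=0.283984, s=sin(2.5657/2)=0.958829; N=√[720·1·120·1]=293.938769
k∈{0} keeps every argument non-negative
  k=0: (−1)^1·293.9388/(120)·0.2840^5·0.9588^1 = -0.004338
d^3_{3,2}(2.5657) = -0.004338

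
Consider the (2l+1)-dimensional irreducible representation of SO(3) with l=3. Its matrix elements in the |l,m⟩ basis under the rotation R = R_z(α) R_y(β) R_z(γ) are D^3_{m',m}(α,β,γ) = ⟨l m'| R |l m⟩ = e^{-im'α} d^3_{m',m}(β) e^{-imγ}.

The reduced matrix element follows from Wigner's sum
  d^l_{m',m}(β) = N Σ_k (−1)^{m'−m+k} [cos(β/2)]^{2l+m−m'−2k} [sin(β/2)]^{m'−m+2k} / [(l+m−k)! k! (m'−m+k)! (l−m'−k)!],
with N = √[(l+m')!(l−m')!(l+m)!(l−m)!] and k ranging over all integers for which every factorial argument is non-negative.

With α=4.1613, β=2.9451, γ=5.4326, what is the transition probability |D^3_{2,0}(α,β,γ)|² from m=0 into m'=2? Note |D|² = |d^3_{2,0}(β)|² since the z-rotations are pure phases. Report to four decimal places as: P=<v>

D^3_{2,0}(4.1613,2.9451,5.4326) = e^{-i·2·4.1613}·d^3_{2,0}(2.9451)·e^{-i·0·5.4326}. Compute d first:
Half-angle: c=0.098088, s=0.995178. N=√(120·1·6·6)=65.726707
k: max(0,(0)−(2))=0 … min(3+(0),3−(2))=1
  k=0: (−1)^2·65.7267/(12)·0.0981^4·0.9952^2 = +0.000502
  k=1: (−1)^3·65.7267/(12)·0.0981^2·0.9952^4 = -0.051689
d^3_{2,0}(2.9451) = +0.000502 -0.051689 = -0.051187
|D^3_{2,0}|² = |d^3_{2,0}(β)|² = (-0.051187)² = 0.002620 (the z-rotation phases have unit modulus)

P=0.0026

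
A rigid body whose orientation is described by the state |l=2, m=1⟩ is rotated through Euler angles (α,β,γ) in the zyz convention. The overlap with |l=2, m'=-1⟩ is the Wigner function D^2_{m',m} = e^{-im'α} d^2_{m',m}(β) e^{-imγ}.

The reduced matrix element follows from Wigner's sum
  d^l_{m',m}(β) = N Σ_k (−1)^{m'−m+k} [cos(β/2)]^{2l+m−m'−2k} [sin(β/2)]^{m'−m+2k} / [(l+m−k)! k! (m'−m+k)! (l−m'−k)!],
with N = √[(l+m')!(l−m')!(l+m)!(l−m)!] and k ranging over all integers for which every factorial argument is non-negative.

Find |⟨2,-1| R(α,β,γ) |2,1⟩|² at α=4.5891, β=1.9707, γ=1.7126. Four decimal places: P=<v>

Split into d^2_{-1,1}(β=1.9707) × two z-phases.
With c≡cos(β/2)=0.552571 and s≡sin(β/2)=0.833466, N=[1·6·6·1]^{1/2}=6.000000
k: max(0,(1)−(-1))=2 … min(2+(1),2−(-1))=3
  k=2: (−1)^0·6.0000/(2)·0.5526^2·0.8335^2 = +0.636317
  k=3: (−1)^1·6.0000/(6)·0.5526^0·0.8335^4 = -0.482559
d^2_{-1,1}(1.9707) = +0.636317 -0.482559 = +0.153758
|D^2_{-1,1}|² = |d^2_{-1,1}(β)|² = (+0.153758)² = 0.023641 (the z-rotation phases have unit modulus)

P=0.0236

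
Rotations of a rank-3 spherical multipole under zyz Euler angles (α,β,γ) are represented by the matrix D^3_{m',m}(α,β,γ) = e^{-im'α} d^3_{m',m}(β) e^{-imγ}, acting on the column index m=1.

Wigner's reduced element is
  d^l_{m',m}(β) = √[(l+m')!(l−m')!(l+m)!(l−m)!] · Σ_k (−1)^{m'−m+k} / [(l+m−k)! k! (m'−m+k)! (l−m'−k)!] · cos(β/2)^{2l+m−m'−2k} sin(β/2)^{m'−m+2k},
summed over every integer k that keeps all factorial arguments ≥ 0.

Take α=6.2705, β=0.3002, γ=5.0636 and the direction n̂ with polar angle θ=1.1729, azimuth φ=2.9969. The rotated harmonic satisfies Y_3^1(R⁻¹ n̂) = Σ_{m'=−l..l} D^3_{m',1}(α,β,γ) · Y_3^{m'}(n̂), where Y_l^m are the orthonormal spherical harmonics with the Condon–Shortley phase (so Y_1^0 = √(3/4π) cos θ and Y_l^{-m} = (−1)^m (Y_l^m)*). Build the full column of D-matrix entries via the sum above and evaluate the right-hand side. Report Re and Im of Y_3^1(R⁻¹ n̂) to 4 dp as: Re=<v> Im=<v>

Need the full column D^3_{m',1} for m'=−3..3 at α=6.2705, β=0.3002, γ=5.0636.
cos(β/2)=0.988756, sin(β/2)=0.149537
d^3_{-3,1}: single k=4 term ⇒ +0.001893;  D = +0.000719+0.001752i
d^3_{-2,1}: k∈[3..4] ⇒ +0.020443 -0.000234 = +0.020209;  D = +0.007432+0.018793i
d^3_{-1,1}: k∈[2..4] ⇒ +0.128235 -0.003911 +0.000011 = +0.124335;  D = +0.044253+0.116193i
d^3_{0,1}: k∈[1..3] ⇒ +0.489537 -0.033591 +0.000256 = +0.456202;  D = +0.156949+0.428354i
d^3_{1,1}: k∈[0..2] ⇒ +0.934405 -0.170980 +0.002933 = +0.766359;  D = +0.254505+0.722864i
d^3_{2,1}: k∈[0..1] ⇒ -0.446884 +0.020443 = -0.426441;  D = -0.136506-0.404002i
d^3_{3,1}: single k=0 term ⇒ +0.082775;  D = +0.025500+0.078749i
Y_3^{m'}(θ=1.1729,φ=2.9969) and Σ D·Y over m':
  (+0.0007+0.0018i)·(-0.2966-0.1375i)  (+0.0074+0.0188i)·(+0.3225+0.0960i)  (+0.0443+0.1162i)·(+0.0735+0.0107i)  (+0.1569+0.4284i)·(-0.3252+0.0000i)  (+0.2545+0.7229i)·(-0.0735+0.0107i)  (-0.1365-0.4040i)·(+0.3225-0.0960i)  (+0.0255+0.0787i)·(+0.2966-0.1375i)
Y_3^1(R⁻¹ n̂) = -0.139306-0.271904i

Re=-0.1393 Im=-0.2719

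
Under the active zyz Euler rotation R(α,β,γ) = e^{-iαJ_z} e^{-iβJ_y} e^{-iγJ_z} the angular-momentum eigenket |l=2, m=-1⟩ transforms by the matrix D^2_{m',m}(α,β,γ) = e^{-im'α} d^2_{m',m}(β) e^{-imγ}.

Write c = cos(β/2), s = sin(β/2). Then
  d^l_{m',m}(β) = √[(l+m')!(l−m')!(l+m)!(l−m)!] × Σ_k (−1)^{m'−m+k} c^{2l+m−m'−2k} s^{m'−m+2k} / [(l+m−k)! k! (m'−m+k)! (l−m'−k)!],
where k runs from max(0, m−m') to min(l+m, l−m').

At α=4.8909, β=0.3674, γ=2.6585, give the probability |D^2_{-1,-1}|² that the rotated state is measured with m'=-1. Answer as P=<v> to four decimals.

Split into d^2_{-1,-1}(β=0.3674) × two z-phases.
With c≡cos(β/2)=0.983175 and s≡sin(β/2)=0.182669, N=[1·6·1·6]^{1/2}=6.000000
Admissible k: 0..1 (factorial args all ≥0)
  k=0: (−1)^0·6.0000/(6)·0.9832^4·0.1827^0 = +0.934378
  k=1: (−1)^1·6.0000/(2)·0.9832^2·0.1827^2 = -0.096763
d^2_{-1,-1}(0.3674) = +0.934378 -0.096763 = +0.837615
|D^2_{-1,-1}|² = |d^2_{-1,-1}(β)|² = (+0.837615)² = 0.701598 (the z-rotation phases have unit modulus)

P=0.7016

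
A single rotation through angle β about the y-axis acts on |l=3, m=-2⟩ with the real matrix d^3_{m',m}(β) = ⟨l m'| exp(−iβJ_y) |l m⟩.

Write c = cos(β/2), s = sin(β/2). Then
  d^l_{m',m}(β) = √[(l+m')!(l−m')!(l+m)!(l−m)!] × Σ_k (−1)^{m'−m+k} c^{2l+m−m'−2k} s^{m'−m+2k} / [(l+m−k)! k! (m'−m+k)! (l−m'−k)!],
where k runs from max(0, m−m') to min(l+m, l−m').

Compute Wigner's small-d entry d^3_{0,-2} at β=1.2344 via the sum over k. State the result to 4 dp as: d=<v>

d^3_{0,-2}(β=1.2344) via Wigner's sum:
c=cos(1.2344/2)=0.815502, s=sin(1.2344/2)=0.578754; N=√[6·6·1·120]=65.726707
The bounds max(0,m−m')=0 and min(l+m,l−m')=1 give 2 terms
  k=0: (−1)^2·65.7267/(12)·0.8155^4·0.5788^2 = +0.811426
  k=1: (−1)^3·65.7267/(12)·0.8155^2·0.5788^4 = -0.408683
d^3_{0,-2}(1.2344) = +0.811426 -0.408683 = +0.402743

d=0.4027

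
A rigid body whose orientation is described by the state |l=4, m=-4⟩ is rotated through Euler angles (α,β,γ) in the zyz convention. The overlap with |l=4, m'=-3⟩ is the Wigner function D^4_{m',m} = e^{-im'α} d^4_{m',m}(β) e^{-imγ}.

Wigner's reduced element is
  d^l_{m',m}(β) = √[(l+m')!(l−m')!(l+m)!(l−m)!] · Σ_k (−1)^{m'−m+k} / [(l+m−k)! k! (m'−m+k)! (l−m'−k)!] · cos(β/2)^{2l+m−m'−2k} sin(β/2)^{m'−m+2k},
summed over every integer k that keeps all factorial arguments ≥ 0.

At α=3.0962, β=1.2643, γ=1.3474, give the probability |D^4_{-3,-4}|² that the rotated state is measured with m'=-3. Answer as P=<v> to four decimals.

P=0.1382

Split into d^4_{-3,-4}(β=1.2643) × two z-phases.
With c≡cos(β/2)=0.806759 and s≡sin(β/2)=0.590881, N=[1·5040·1·40320]^{1/2}=14255.272709
Admissible k: 0..0 (factorial args all ≥0)
  k=0: (−1)^1·14255.2727/(5040)·0.8068^7·0.5909^1 = -0.371750
d^4_{-3,-4}(1.2643) = -0.371750
|D^4_{-3,-4}|² = |d^4_{-3,-4}(β)|² = (-0.371750)² = 0.138198 (the z-rotation phases have unit modulus)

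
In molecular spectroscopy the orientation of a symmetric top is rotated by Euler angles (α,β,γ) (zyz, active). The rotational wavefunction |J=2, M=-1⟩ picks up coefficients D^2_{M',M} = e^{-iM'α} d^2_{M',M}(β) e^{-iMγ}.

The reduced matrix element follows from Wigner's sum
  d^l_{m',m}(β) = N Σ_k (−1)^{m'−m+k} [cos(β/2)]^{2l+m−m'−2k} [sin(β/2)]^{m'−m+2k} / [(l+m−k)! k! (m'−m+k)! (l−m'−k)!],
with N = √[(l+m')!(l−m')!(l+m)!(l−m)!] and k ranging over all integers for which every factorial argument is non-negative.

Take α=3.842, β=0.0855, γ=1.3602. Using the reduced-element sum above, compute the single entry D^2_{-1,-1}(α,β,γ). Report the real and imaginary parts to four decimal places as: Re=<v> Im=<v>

Re=0.4662 Im=-0.8744

D^2_{-1,-1}(3.842,0.0855,1.3602) = e^{-i·-1·3.842}·d^2_{-1,-1}(0.0855)·e^{-i·-1·1.3602}. Compute d first:
c=cos(0.0855/2)=0.999086, s=sin(0.0855/2)=0.042737; N=√[1·6·1·6]=6.000000
The bounds max(0,m−m')=0 and min(l+m,l−m')=1 give 2 terms
  k=0: (−1)^0·6.0000/(6)·0.9991^4·0.0427^0 = +0.996350
  k=1: (−1)^1·6.0000/(2)·0.9991^2·0.0427^2 = -0.005469
d^2_{-1,-1}(0.0855) = +0.996350 -0.005469 = +0.990881
D = (-0.764580-0.644529i)·(+0.990881)·(+0.209043+0.977906i) = +0.466169-0.874375i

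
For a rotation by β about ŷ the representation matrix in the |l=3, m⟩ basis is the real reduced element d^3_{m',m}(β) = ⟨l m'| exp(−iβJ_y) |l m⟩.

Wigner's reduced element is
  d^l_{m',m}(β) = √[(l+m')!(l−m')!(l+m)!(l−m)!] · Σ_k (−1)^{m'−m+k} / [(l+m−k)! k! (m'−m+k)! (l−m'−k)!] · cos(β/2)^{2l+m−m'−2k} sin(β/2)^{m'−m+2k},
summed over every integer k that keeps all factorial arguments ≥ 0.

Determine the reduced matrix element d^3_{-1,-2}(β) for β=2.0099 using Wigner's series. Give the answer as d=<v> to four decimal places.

d^3_{-1,-2}(β=2.0099) via Wigner's sum:
Half-angle: c=0.536130, s=0.844135. N=√(2·24·1·120)=75.894664
k∈{0,1} keeps every argument non-negative
  k=0: (−1)^1·75.8947/(24)·0.5361^5·0.8441^1 = -0.118240
  k=1: (−1)^2·75.8947/(12)·0.5361^3·0.8441^3 = +0.586243
d^3_{-1,-2}(2.0099) = -0.118240 +0.586243 = +0.468003

d=0.4680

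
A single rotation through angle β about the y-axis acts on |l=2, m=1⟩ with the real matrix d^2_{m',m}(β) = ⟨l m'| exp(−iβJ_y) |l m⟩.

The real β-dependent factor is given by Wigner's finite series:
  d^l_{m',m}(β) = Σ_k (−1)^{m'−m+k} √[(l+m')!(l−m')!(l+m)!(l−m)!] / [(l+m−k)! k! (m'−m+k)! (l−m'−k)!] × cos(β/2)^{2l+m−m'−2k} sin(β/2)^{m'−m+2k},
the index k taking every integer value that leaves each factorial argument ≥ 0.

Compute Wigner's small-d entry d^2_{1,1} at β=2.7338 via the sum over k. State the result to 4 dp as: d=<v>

d=-0.1163

d^2_{1,1}(β=2.7338) via Wigner's sum:
Half-angle: c=0.202486, s=0.979285. N=√(6·1·6·1)=6.000000
k: max(0,(1)−(1))=0 … min(2+(1),2−(1))=1
  k=0: (−1)^0·6.0000/(6)·0.2025^4·0.9793^0 = +0.001681
  k=1: (−1)^1·6.0000/(2)·0.2025^2·0.9793^2 = -0.117959
d^2_{1,1}(2.7338) = +0.001681 -0.117959 = -0.116278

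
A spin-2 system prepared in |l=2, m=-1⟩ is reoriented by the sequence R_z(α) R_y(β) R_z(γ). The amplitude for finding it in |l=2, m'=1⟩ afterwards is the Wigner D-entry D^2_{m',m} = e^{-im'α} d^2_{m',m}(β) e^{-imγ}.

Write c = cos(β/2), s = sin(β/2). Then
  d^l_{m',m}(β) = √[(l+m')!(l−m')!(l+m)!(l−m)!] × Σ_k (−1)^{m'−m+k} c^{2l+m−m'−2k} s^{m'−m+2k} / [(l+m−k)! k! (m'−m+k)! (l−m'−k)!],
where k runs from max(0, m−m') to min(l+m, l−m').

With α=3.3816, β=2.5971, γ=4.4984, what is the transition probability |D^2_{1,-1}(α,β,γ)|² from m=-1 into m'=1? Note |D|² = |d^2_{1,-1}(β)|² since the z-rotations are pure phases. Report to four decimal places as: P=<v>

P=0.4348

Split into d^2_{1,-1}(β=2.5971) × two z-phases.
c=cos(2.5971/2)=0.268896, s=sin(2.5971/2)=0.963169; N=√[6·1·1·6]=6.000000
k∈{0,1} keeps every argument non-negative
  k=0: (−1)^2·6.0000/(2)·0.2689^2·0.9632^2 = +0.201231
  k=1: (−1)^3·6.0000/(6)·0.2689^0·0.9632^4 = -0.860618
d^2_{1,-1}(2.5971) = +0.201231 -0.860618 = -0.659387
|D^2_{1,-1}|² = |d^2_{1,-1}(β)|² = (-0.659387)² = 0.434792 (the z-rotation phases have unit modulus)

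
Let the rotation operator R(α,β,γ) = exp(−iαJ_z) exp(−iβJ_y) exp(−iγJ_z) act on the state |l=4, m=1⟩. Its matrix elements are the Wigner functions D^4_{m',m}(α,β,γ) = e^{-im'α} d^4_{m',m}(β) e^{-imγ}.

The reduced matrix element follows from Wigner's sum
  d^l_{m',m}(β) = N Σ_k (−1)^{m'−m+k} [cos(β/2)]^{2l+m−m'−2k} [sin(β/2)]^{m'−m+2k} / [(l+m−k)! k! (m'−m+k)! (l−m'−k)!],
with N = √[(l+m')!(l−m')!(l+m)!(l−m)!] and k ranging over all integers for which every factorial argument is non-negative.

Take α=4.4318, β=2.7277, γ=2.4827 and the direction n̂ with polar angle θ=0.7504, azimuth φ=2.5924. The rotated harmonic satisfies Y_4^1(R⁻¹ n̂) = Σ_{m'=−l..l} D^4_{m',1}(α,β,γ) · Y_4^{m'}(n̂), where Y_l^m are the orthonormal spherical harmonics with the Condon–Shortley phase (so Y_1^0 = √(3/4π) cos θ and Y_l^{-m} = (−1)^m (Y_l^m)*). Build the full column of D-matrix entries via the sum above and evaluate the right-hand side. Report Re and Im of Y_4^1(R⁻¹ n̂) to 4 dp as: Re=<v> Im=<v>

Need the full column D^4_{m',1} for m'=−4..4 at α=4.4318, β=2.7277, γ=2.4827.
cos(β/2)=0.205472, sin(β/2)=0.978663
d^4_{-4,1}: single k=5 term ⇒ +0.058280;  D = -0.052132+0.026054i
d^4_{-3,1}: k∈[4..5] ⇒ +0.021630 -0.294426 = -0.272795;  D = +0.049610+0.268247i
d^4_{-2,1}: k∈[3..5] ⇒ +0.004855 -0.165208 +0.749586 = +0.589233;  D = +0.586422+0.057485i
d^4_{-1,1}: k∈[2..5] ⇒ +0.000721 -0.049053 +0.556412 -0.841521 = -0.333441;  D = +0.123155-0.309864i
d^4_{0,1}: k∈[1..4] ⇒ +0.000068 -0.009212 +0.208974 -0.790133 = -0.590303;  D = +0.466735+0.361408i
d^4_{1,1}: k∈[0..3] ⇒ +0.000003 -0.001081 +0.049053 -0.370942 = -0.322966;  D = -0.260715+0.190617i
d^4_{2,1}: k∈[0..2] ⇒ -0.000064 +0.007282 -0.110139 = -0.102921;  D = -0.035361-0.096655i
d^4_{3,1}: k∈[0..1] ⇒ +0.000572 -0.021630 = -0.021058;  D = +0.021007-0.001476i
d^4_{4,1}: single k=0 term ⇒ -0.002569;  D = -0.000537+0.002512i
Y_4^{m'}(θ=0.7504,φ=2.5924) and Σ D·Y over m':
  (-0.0521+0.0261i)·(-0.0561+0.0776i)  (+0.0496+0.2682i)·(+0.0223-0.2895i)  (+0.5864+0.0575i)·(+0.1943+0.3802i)  (+0.1232-0.3099i)·(-0.1499-0.0917i)  (+0.4667+0.3614i)·(-0.3208+0.0000i)  (-0.2607+0.1906i)·(+0.1499-0.0917i)  (-0.0354-0.0967i)·(+0.1943-0.3802i)  (+0.0210-0.0015i)·(-0.0223-0.2895i)  (-0.0005+0.0025i)·(-0.0561-0.0776i)
Y_4^1(R⁻¹ n̂) = -0.090755+0.180477i

Re=-0.0908 Im=0.1805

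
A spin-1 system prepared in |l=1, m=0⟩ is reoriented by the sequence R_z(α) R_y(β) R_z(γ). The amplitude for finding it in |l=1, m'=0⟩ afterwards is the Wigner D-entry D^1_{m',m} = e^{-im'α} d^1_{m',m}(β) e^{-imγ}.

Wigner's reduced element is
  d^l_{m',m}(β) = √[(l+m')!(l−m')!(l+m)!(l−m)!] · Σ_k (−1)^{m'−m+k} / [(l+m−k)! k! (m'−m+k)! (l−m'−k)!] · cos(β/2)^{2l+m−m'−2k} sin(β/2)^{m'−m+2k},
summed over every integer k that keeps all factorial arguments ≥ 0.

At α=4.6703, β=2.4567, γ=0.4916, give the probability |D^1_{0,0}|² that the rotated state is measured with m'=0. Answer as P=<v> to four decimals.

First d^1_{0,0}(β=2.4567), then the phase factors e^{-i(0)α} and e^{-i(0)γ}:
With c≡cos(β/2)=0.335792 and s≡sin(β/2)=0.941936, N=[1·1·1·1]^{1/2}=1.000000
k∈{0,1} keeps every argument non-negative
  k=0: (−1)^0·1.0000/(1)·0.3358^2·0.9419^0 = +0.112757
  k=1: (−1)^1·1.0000/(1)·0.3358^0·0.9419^2 = -0.887243
d^1_{0,0}(2.4567) = +0.112757 -0.887243 = -0.774487
|D^1_{0,0}|² = |d^1_{0,0}(β)|² = (-0.774487)² = 0.599830 (the z-rotation phases have unit modulus)

P=0.5998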